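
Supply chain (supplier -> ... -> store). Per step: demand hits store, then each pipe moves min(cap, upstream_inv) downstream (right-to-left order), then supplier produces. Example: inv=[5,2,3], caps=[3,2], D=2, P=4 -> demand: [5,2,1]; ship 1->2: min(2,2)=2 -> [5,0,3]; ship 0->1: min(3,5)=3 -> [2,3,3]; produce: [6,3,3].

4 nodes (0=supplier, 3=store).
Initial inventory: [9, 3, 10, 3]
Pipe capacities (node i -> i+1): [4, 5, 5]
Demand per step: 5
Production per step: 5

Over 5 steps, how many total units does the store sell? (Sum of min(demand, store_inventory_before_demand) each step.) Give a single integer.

Step 1: sold=3 (running total=3) -> [10 4 8 5]
Step 2: sold=5 (running total=8) -> [11 4 7 5]
Step 3: sold=5 (running total=13) -> [12 4 6 5]
Step 4: sold=5 (running total=18) -> [13 4 5 5]
Step 5: sold=5 (running total=23) -> [14 4 4 5]

Answer: 23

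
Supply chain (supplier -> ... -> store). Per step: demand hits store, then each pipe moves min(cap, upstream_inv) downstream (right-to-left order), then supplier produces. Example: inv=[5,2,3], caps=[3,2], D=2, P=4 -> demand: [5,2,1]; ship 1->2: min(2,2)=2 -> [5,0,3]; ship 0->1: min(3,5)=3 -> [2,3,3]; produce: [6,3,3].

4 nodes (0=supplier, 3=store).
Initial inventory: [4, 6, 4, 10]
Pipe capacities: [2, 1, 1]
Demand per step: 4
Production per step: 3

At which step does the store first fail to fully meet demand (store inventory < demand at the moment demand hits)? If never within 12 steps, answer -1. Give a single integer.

Step 1: demand=4,sold=4 ship[2->3]=1 ship[1->2]=1 ship[0->1]=2 prod=3 -> [5 7 4 7]
Step 2: demand=4,sold=4 ship[2->3]=1 ship[1->2]=1 ship[0->1]=2 prod=3 -> [6 8 4 4]
Step 3: demand=4,sold=4 ship[2->3]=1 ship[1->2]=1 ship[0->1]=2 prod=3 -> [7 9 4 1]
Step 4: demand=4,sold=1 ship[2->3]=1 ship[1->2]=1 ship[0->1]=2 prod=3 -> [8 10 4 1]
Step 5: demand=4,sold=1 ship[2->3]=1 ship[1->2]=1 ship[0->1]=2 prod=3 -> [9 11 4 1]
Step 6: demand=4,sold=1 ship[2->3]=1 ship[1->2]=1 ship[0->1]=2 prod=3 -> [10 12 4 1]
Step 7: demand=4,sold=1 ship[2->3]=1 ship[1->2]=1 ship[0->1]=2 prod=3 -> [11 13 4 1]
Step 8: demand=4,sold=1 ship[2->3]=1 ship[1->2]=1 ship[0->1]=2 prod=3 -> [12 14 4 1]
Step 9: demand=4,sold=1 ship[2->3]=1 ship[1->2]=1 ship[0->1]=2 prod=3 -> [13 15 4 1]
Step 10: demand=4,sold=1 ship[2->3]=1 ship[1->2]=1 ship[0->1]=2 prod=3 -> [14 16 4 1]
Step 11: demand=4,sold=1 ship[2->3]=1 ship[1->2]=1 ship[0->1]=2 prod=3 -> [15 17 4 1]
Step 12: demand=4,sold=1 ship[2->3]=1 ship[1->2]=1 ship[0->1]=2 prod=3 -> [16 18 4 1]
First stockout at step 4

4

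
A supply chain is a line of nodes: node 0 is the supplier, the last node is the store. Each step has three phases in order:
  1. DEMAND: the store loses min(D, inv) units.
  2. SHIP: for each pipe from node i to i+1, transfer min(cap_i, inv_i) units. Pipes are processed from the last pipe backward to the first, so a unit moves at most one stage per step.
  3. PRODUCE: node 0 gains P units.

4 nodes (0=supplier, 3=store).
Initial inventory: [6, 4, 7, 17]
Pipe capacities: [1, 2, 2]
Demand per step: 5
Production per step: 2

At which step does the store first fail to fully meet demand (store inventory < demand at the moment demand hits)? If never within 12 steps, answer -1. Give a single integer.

Step 1: demand=5,sold=5 ship[2->3]=2 ship[1->2]=2 ship[0->1]=1 prod=2 -> [7 3 7 14]
Step 2: demand=5,sold=5 ship[2->3]=2 ship[1->2]=2 ship[0->1]=1 prod=2 -> [8 2 7 11]
Step 3: demand=5,sold=5 ship[2->3]=2 ship[1->2]=2 ship[0->1]=1 prod=2 -> [9 1 7 8]
Step 4: demand=5,sold=5 ship[2->3]=2 ship[1->2]=1 ship[0->1]=1 prod=2 -> [10 1 6 5]
Step 5: demand=5,sold=5 ship[2->3]=2 ship[1->2]=1 ship[0->1]=1 prod=2 -> [11 1 5 2]
Step 6: demand=5,sold=2 ship[2->3]=2 ship[1->2]=1 ship[0->1]=1 prod=2 -> [12 1 4 2]
Step 7: demand=5,sold=2 ship[2->3]=2 ship[1->2]=1 ship[0->1]=1 prod=2 -> [13 1 3 2]
Step 8: demand=5,sold=2 ship[2->3]=2 ship[1->2]=1 ship[0->1]=1 prod=2 -> [14 1 2 2]
Step 9: demand=5,sold=2 ship[2->3]=2 ship[1->2]=1 ship[0->1]=1 prod=2 -> [15 1 1 2]
Step 10: demand=5,sold=2 ship[2->3]=1 ship[1->2]=1 ship[0->1]=1 prod=2 -> [16 1 1 1]
Step 11: demand=5,sold=1 ship[2->3]=1 ship[1->2]=1 ship[0->1]=1 prod=2 -> [17 1 1 1]
Step 12: demand=5,sold=1 ship[2->3]=1 ship[1->2]=1 ship[0->1]=1 prod=2 -> [18 1 1 1]
First stockout at step 6

6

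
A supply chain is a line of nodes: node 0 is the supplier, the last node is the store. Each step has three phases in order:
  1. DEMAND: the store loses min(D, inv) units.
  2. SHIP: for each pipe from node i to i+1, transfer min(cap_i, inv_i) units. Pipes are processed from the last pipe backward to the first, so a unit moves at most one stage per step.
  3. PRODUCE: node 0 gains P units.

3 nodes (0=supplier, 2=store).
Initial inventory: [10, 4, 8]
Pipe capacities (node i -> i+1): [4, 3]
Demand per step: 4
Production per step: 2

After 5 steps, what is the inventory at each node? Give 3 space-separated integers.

Step 1: demand=4,sold=4 ship[1->2]=3 ship[0->1]=4 prod=2 -> inv=[8 5 7]
Step 2: demand=4,sold=4 ship[1->2]=3 ship[0->1]=4 prod=2 -> inv=[6 6 6]
Step 3: demand=4,sold=4 ship[1->2]=3 ship[0->1]=4 prod=2 -> inv=[4 7 5]
Step 4: demand=4,sold=4 ship[1->2]=3 ship[0->1]=4 prod=2 -> inv=[2 8 4]
Step 5: demand=4,sold=4 ship[1->2]=3 ship[0->1]=2 prod=2 -> inv=[2 7 3]

2 7 3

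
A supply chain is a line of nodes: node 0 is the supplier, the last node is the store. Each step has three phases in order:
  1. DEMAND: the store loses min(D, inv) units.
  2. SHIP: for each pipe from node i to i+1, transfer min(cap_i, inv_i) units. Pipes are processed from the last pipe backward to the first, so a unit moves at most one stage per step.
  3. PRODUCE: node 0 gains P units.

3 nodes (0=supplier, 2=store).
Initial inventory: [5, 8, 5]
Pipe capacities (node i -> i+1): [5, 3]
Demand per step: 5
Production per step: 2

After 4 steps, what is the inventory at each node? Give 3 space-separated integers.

Step 1: demand=5,sold=5 ship[1->2]=3 ship[0->1]=5 prod=2 -> inv=[2 10 3]
Step 2: demand=5,sold=3 ship[1->2]=3 ship[0->1]=2 prod=2 -> inv=[2 9 3]
Step 3: demand=5,sold=3 ship[1->2]=3 ship[0->1]=2 prod=2 -> inv=[2 8 3]
Step 4: demand=5,sold=3 ship[1->2]=3 ship[0->1]=2 prod=2 -> inv=[2 7 3]

2 7 3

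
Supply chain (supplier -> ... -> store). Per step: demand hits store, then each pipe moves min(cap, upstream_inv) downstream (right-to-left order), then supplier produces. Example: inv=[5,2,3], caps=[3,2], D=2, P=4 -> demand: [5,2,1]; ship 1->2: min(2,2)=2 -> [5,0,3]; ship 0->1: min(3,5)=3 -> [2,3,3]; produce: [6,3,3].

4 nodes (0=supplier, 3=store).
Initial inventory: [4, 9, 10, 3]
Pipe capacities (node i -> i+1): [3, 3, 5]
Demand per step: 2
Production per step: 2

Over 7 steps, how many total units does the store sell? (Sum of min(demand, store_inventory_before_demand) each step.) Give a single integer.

Answer: 14

Derivation:
Step 1: sold=2 (running total=2) -> [3 9 8 6]
Step 2: sold=2 (running total=4) -> [2 9 6 9]
Step 3: sold=2 (running total=6) -> [2 8 4 12]
Step 4: sold=2 (running total=8) -> [2 7 3 14]
Step 5: sold=2 (running total=10) -> [2 6 3 15]
Step 6: sold=2 (running total=12) -> [2 5 3 16]
Step 7: sold=2 (running total=14) -> [2 4 3 17]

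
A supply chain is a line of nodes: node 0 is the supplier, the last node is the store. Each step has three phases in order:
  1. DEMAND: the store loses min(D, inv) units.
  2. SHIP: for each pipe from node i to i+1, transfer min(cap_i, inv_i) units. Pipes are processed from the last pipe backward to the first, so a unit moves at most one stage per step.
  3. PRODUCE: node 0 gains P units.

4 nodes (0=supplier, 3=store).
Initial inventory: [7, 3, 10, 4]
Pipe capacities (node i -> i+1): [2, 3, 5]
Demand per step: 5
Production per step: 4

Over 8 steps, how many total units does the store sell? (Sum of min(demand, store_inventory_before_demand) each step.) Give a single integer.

Step 1: sold=4 (running total=4) -> [9 2 8 5]
Step 2: sold=5 (running total=9) -> [11 2 5 5]
Step 3: sold=5 (running total=14) -> [13 2 2 5]
Step 4: sold=5 (running total=19) -> [15 2 2 2]
Step 5: sold=2 (running total=21) -> [17 2 2 2]
Step 6: sold=2 (running total=23) -> [19 2 2 2]
Step 7: sold=2 (running total=25) -> [21 2 2 2]
Step 8: sold=2 (running total=27) -> [23 2 2 2]

Answer: 27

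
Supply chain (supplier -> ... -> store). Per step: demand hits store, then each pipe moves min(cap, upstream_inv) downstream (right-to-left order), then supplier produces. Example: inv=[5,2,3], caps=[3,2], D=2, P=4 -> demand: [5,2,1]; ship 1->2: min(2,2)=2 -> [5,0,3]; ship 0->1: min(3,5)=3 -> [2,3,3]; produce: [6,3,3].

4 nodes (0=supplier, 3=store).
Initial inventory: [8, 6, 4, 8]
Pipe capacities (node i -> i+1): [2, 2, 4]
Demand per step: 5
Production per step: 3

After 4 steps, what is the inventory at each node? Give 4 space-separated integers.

Step 1: demand=5,sold=5 ship[2->3]=4 ship[1->2]=2 ship[0->1]=2 prod=3 -> inv=[9 6 2 7]
Step 2: demand=5,sold=5 ship[2->3]=2 ship[1->2]=2 ship[0->1]=2 prod=3 -> inv=[10 6 2 4]
Step 3: demand=5,sold=4 ship[2->3]=2 ship[1->2]=2 ship[0->1]=2 prod=3 -> inv=[11 6 2 2]
Step 4: demand=5,sold=2 ship[2->3]=2 ship[1->2]=2 ship[0->1]=2 prod=3 -> inv=[12 6 2 2]

12 6 2 2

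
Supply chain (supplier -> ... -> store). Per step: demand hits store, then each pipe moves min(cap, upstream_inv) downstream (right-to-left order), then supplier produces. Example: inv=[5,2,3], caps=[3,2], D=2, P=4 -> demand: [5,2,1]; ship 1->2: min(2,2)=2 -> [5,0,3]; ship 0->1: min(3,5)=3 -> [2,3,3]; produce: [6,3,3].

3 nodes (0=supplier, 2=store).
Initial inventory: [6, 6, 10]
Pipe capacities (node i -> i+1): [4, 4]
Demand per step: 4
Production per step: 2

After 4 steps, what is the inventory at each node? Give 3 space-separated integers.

Step 1: demand=4,sold=4 ship[1->2]=4 ship[0->1]=4 prod=2 -> inv=[4 6 10]
Step 2: demand=4,sold=4 ship[1->2]=4 ship[0->1]=4 prod=2 -> inv=[2 6 10]
Step 3: demand=4,sold=4 ship[1->2]=4 ship[0->1]=2 prod=2 -> inv=[2 4 10]
Step 4: demand=4,sold=4 ship[1->2]=4 ship[0->1]=2 prod=2 -> inv=[2 2 10]

2 2 10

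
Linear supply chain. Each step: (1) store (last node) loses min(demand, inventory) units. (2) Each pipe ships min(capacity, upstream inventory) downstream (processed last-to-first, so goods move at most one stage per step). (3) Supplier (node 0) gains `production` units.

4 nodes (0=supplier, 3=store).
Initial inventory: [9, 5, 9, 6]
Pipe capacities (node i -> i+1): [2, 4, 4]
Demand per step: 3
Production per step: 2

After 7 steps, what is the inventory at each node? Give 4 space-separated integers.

Step 1: demand=3,sold=3 ship[2->3]=4 ship[1->2]=4 ship[0->1]=2 prod=2 -> inv=[9 3 9 7]
Step 2: demand=3,sold=3 ship[2->3]=4 ship[1->2]=3 ship[0->1]=2 prod=2 -> inv=[9 2 8 8]
Step 3: demand=3,sold=3 ship[2->3]=4 ship[1->2]=2 ship[0->1]=2 prod=2 -> inv=[9 2 6 9]
Step 4: demand=3,sold=3 ship[2->3]=4 ship[1->2]=2 ship[0->1]=2 prod=2 -> inv=[9 2 4 10]
Step 5: demand=3,sold=3 ship[2->3]=4 ship[1->2]=2 ship[0->1]=2 prod=2 -> inv=[9 2 2 11]
Step 6: demand=3,sold=3 ship[2->3]=2 ship[1->2]=2 ship[0->1]=2 prod=2 -> inv=[9 2 2 10]
Step 7: demand=3,sold=3 ship[2->3]=2 ship[1->2]=2 ship[0->1]=2 prod=2 -> inv=[9 2 2 9]

9 2 2 9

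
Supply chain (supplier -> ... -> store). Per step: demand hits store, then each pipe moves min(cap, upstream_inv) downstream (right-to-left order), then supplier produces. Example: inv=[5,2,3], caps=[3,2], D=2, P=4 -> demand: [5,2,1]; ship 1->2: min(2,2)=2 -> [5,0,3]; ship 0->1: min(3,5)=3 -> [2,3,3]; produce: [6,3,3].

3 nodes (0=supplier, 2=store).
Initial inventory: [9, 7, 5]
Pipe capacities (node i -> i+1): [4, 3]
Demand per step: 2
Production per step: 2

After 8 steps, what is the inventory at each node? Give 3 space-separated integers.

Step 1: demand=2,sold=2 ship[1->2]=3 ship[0->1]=4 prod=2 -> inv=[7 8 6]
Step 2: demand=2,sold=2 ship[1->2]=3 ship[0->1]=4 prod=2 -> inv=[5 9 7]
Step 3: demand=2,sold=2 ship[1->2]=3 ship[0->1]=4 prod=2 -> inv=[3 10 8]
Step 4: demand=2,sold=2 ship[1->2]=3 ship[0->1]=3 prod=2 -> inv=[2 10 9]
Step 5: demand=2,sold=2 ship[1->2]=3 ship[0->1]=2 prod=2 -> inv=[2 9 10]
Step 6: demand=2,sold=2 ship[1->2]=3 ship[0->1]=2 prod=2 -> inv=[2 8 11]
Step 7: demand=2,sold=2 ship[1->2]=3 ship[0->1]=2 prod=2 -> inv=[2 7 12]
Step 8: demand=2,sold=2 ship[1->2]=3 ship[0->1]=2 prod=2 -> inv=[2 6 13]

2 6 13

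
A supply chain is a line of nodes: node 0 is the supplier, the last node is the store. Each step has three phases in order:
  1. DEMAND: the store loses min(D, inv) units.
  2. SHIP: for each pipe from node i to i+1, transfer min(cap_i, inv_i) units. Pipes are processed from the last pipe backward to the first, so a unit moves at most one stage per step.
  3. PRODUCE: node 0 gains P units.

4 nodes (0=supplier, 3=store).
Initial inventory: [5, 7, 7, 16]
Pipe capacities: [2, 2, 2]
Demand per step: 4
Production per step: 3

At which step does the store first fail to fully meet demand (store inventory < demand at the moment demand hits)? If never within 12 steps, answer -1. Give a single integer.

Step 1: demand=4,sold=4 ship[2->3]=2 ship[1->2]=2 ship[0->1]=2 prod=3 -> [6 7 7 14]
Step 2: demand=4,sold=4 ship[2->3]=2 ship[1->2]=2 ship[0->1]=2 prod=3 -> [7 7 7 12]
Step 3: demand=4,sold=4 ship[2->3]=2 ship[1->2]=2 ship[0->1]=2 prod=3 -> [8 7 7 10]
Step 4: demand=4,sold=4 ship[2->3]=2 ship[1->2]=2 ship[0->1]=2 prod=3 -> [9 7 7 8]
Step 5: demand=4,sold=4 ship[2->3]=2 ship[1->2]=2 ship[0->1]=2 prod=3 -> [10 7 7 6]
Step 6: demand=4,sold=4 ship[2->3]=2 ship[1->2]=2 ship[0->1]=2 prod=3 -> [11 7 7 4]
Step 7: demand=4,sold=4 ship[2->3]=2 ship[1->2]=2 ship[0->1]=2 prod=3 -> [12 7 7 2]
Step 8: demand=4,sold=2 ship[2->3]=2 ship[1->2]=2 ship[0->1]=2 prod=3 -> [13 7 7 2]
Step 9: demand=4,sold=2 ship[2->3]=2 ship[1->2]=2 ship[0->1]=2 prod=3 -> [14 7 7 2]
Step 10: demand=4,sold=2 ship[2->3]=2 ship[1->2]=2 ship[0->1]=2 prod=3 -> [15 7 7 2]
Step 11: demand=4,sold=2 ship[2->3]=2 ship[1->2]=2 ship[0->1]=2 prod=3 -> [16 7 7 2]
Step 12: demand=4,sold=2 ship[2->3]=2 ship[1->2]=2 ship[0->1]=2 prod=3 -> [17 7 7 2]
First stockout at step 8

8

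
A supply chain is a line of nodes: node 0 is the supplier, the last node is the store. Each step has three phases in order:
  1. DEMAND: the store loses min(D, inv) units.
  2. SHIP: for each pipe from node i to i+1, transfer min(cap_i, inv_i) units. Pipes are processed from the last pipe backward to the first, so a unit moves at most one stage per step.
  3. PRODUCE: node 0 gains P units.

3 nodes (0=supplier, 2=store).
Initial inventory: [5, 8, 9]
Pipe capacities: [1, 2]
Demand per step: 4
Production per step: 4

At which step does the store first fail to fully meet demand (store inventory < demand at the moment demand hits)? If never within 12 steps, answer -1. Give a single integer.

Step 1: demand=4,sold=4 ship[1->2]=2 ship[0->1]=1 prod=4 -> [8 7 7]
Step 2: demand=4,sold=4 ship[1->2]=2 ship[0->1]=1 prod=4 -> [11 6 5]
Step 3: demand=4,sold=4 ship[1->2]=2 ship[0->1]=1 prod=4 -> [14 5 3]
Step 4: demand=4,sold=3 ship[1->2]=2 ship[0->1]=1 prod=4 -> [17 4 2]
Step 5: demand=4,sold=2 ship[1->2]=2 ship[0->1]=1 prod=4 -> [20 3 2]
Step 6: demand=4,sold=2 ship[1->2]=2 ship[0->1]=1 prod=4 -> [23 2 2]
Step 7: demand=4,sold=2 ship[1->2]=2 ship[0->1]=1 prod=4 -> [26 1 2]
Step 8: demand=4,sold=2 ship[1->2]=1 ship[0->1]=1 prod=4 -> [29 1 1]
Step 9: demand=4,sold=1 ship[1->2]=1 ship[0->1]=1 prod=4 -> [32 1 1]
Step 10: demand=4,sold=1 ship[1->2]=1 ship[0->1]=1 prod=4 -> [35 1 1]
Step 11: demand=4,sold=1 ship[1->2]=1 ship[0->1]=1 prod=4 -> [38 1 1]
Step 12: demand=4,sold=1 ship[1->2]=1 ship[0->1]=1 prod=4 -> [41 1 1]
First stockout at step 4

4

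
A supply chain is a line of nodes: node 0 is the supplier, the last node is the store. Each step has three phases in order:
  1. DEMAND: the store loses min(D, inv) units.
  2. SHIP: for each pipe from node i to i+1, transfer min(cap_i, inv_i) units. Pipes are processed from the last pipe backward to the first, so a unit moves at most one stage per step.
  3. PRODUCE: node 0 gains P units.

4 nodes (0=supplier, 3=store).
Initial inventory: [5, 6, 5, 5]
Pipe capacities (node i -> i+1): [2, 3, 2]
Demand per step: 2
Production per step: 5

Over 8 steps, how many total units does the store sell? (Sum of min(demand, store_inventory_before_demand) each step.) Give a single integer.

Answer: 16

Derivation:
Step 1: sold=2 (running total=2) -> [8 5 6 5]
Step 2: sold=2 (running total=4) -> [11 4 7 5]
Step 3: sold=2 (running total=6) -> [14 3 8 5]
Step 4: sold=2 (running total=8) -> [17 2 9 5]
Step 5: sold=2 (running total=10) -> [20 2 9 5]
Step 6: sold=2 (running total=12) -> [23 2 9 5]
Step 7: sold=2 (running total=14) -> [26 2 9 5]
Step 8: sold=2 (running total=16) -> [29 2 9 5]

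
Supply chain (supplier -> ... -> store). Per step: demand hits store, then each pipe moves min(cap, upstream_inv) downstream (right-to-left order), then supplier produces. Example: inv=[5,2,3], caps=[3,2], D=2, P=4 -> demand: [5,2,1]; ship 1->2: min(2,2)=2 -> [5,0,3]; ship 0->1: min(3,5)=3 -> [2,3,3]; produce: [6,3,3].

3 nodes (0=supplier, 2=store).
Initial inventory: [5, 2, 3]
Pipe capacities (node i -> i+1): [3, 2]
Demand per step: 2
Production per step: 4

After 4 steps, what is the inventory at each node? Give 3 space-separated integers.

Step 1: demand=2,sold=2 ship[1->2]=2 ship[0->1]=3 prod=4 -> inv=[6 3 3]
Step 2: demand=2,sold=2 ship[1->2]=2 ship[0->1]=3 prod=4 -> inv=[7 4 3]
Step 3: demand=2,sold=2 ship[1->2]=2 ship[0->1]=3 prod=4 -> inv=[8 5 3]
Step 4: demand=2,sold=2 ship[1->2]=2 ship[0->1]=3 prod=4 -> inv=[9 6 3]

9 6 3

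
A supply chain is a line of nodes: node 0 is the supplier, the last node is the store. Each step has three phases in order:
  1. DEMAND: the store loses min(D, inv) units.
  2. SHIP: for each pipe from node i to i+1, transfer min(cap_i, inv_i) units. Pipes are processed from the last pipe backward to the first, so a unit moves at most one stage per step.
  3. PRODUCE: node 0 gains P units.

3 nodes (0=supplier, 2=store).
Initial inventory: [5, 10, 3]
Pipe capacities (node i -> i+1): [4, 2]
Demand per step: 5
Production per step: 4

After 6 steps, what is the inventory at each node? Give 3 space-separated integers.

Step 1: demand=5,sold=3 ship[1->2]=2 ship[0->1]=4 prod=4 -> inv=[5 12 2]
Step 2: demand=5,sold=2 ship[1->2]=2 ship[0->1]=4 prod=4 -> inv=[5 14 2]
Step 3: demand=5,sold=2 ship[1->2]=2 ship[0->1]=4 prod=4 -> inv=[5 16 2]
Step 4: demand=5,sold=2 ship[1->2]=2 ship[0->1]=4 prod=4 -> inv=[5 18 2]
Step 5: demand=5,sold=2 ship[1->2]=2 ship[0->1]=4 prod=4 -> inv=[5 20 2]
Step 6: demand=5,sold=2 ship[1->2]=2 ship[0->1]=4 prod=4 -> inv=[5 22 2]

5 22 2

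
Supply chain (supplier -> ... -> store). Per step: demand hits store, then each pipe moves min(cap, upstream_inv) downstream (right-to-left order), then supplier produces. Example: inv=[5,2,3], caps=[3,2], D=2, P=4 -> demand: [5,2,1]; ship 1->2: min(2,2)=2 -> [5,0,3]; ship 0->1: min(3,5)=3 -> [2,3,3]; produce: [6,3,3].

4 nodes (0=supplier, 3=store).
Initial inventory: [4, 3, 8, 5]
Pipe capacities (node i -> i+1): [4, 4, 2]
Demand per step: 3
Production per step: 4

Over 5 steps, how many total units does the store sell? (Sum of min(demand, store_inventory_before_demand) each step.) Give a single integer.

Step 1: sold=3 (running total=3) -> [4 4 9 4]
Step 2: sold=3 (running total=6) -> [4 4 11 3]
Step 3: sold=3 (running total=9) -> [4 4 13 2]
Step 4: sold=2 (running total=11) -> [4 4 15 2]
Step 5: sold=2 (running total=13) -> [4 4 17 2]

Answer: 13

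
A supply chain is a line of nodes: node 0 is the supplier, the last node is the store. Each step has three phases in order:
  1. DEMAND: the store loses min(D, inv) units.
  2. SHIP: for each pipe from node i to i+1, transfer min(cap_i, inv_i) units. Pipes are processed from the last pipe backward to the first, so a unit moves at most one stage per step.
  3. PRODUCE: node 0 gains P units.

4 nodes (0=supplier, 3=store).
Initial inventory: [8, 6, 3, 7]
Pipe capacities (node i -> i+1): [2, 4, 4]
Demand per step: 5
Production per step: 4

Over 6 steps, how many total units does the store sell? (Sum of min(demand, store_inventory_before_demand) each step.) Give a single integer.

Step 1: sold=5 (running total=5) -> [10 4 4 5]
Step 2: sold=5 (running total=10) -> [12 2 4 4]
Step 3: sold=4 (running total=14) -> [14 2 2 4]
Step 4: sold=4 (running total=18) -> [16 2 2 2]
Step 5: sold=2 (running total=20) -> [18 2 2 2]
Step 6: sold=2 (running total=22) -> [20 2 2 2]

Answer: 22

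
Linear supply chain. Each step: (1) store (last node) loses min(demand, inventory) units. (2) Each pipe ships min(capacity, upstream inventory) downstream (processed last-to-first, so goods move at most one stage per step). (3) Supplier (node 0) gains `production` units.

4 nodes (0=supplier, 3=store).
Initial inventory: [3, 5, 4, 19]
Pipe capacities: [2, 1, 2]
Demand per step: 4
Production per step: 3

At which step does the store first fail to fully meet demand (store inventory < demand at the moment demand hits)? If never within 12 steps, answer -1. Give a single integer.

Step 1: demand=4,sold=4 ship[2->3]=2 ship[1->2]=1 ship[0->1]=2 prod=3 -> [4 6 3 17]
Step 2: demand=4,sold=4 ship[2->3]=2 ship[1->2]=1 ship[0->1]=2 prod=3 -> [5 7 2 15]
Step 3: demand=4,sold=4 ship[2->3]=2 ship[1->2]=1 ship[0->1]=2 prod=3 -> [6 8 1 13]
Step 4: demand=4,sold=4 ship[2->3]=1 ship[1->2]=1 ship[0->1]=2 prod=3 -> [7 9 1 10]
Step 5: demand=4,sold=4 ship[2->3]=1 ship[1->2]=1 ship[0->1]=2 prod=3 -> [8 10 1 7]
Step 6: demand=4,sold=4 ship[2->3]=1 ship[1->2]=1 ship[0->1]=2 prod=3 -> [9 11 1 4]
Step 7: demand=4,sold=4 ship[2->3]=1 ship[1->2]=1 ship[0->1]=2 prod=3 -> [10 12 1 1]
Step 8: demand=4,sold=1 ship[2->3]=1 ship[1->2]=1 ship[0->1]=2 prod=3 -> [11 13 1 1]
Step 9: demand=4,sold=1 ship[2->3]=1 ship[1->2]=1 ship[0->1]=2 prod=3 -> [12 14 1 1]
Step 10: demand=4,sold=1 ship[2->3]=1 ship[1->2]=1 ship[0->1]=2 prod=3 -> [13 15 1 1]
Step 11: demand=4,sold=1 ship[2->3]=1 ship[1->2]=1 ship[0->1]=2 prod=3 -> [14 16 1 1]
Step 12: demand=4,sold=1 ship[2->3]=1 ship[1->2]=1 ship[0->1]=2 prod=3 -> [15 17 1 1]
First stockout at step 8

8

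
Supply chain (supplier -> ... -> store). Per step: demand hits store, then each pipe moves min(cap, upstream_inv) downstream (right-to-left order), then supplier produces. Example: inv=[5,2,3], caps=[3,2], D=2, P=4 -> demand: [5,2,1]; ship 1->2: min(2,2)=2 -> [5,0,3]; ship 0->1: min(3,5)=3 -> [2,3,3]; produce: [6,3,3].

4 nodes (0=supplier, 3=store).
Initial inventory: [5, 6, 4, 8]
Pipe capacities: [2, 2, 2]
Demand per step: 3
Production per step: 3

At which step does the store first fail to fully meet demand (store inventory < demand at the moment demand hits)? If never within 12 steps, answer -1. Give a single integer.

Step 1: demand=3,sold=3 ship[2->3]=2 ship[1->2]=2 ship[0->1]=2 prod=3 -> [6 6 4 7]
Step 2: demand=3,sold=3 ship[2->3]=2 ship[1->2]=2 ship[0->1]=2 prod=3 -> [7 6 4 6]
Step 3: demand=3,sold=3 ship[2->3]=2 ship[1->2]=2 ship[0->1]=2 prod=3 -> [8 6 4 5]
Step 4: demand=3,sold=3 ship[2->3]=2 ship[1->2]=2 ship[0->1]=2 prod=3 -> [9 6 4 4]
Step 5: demand=3,sold=3 ship[2->3]=2 ship[1->2]=2 ship[0->1]=2 prod=3 -> [10 6 4 3]
Step 6: demand=3,sold=3 ship[2->3]=2 ship[1->2]=2 ship[0->1]=2 prod=3 -> [11 6 4 2]
Step 7: demand=3,sold=2 ship[2->3]=2 ship[1->2]=2 ship[0->1]=2 prod=3 -> [12 6 4 2]
Step 8: demand=3,sold=2 ship[2->3]=2 ship[1->2]=2 ship[0->1]=2 prod=3 -> [13 6 4 2]
Step 9: demand=3,sold=2 ship[2->3]=2 ship[1->2]=2 ship[0->1]=2 prod=3 -> [14 6 4 2]
Step 10: demand=3,sold=2 ship[2->3]=2 ship[1->2]=2 ship[0->1]=2 prod=3 -> [15 6 4 2]
Step 11: demand=3,sold=2 ship[2->3]=2 ship[1->2]=2 ship[0->1]=2 prod=3 -> [16 6 4 2]
Step 12: demand=3,sold=2 ship[2->3]=2 ship[1->2]=2 ship[0->1]=2 prod=3 -> [17 6 4 2]
First stockout at step 7

7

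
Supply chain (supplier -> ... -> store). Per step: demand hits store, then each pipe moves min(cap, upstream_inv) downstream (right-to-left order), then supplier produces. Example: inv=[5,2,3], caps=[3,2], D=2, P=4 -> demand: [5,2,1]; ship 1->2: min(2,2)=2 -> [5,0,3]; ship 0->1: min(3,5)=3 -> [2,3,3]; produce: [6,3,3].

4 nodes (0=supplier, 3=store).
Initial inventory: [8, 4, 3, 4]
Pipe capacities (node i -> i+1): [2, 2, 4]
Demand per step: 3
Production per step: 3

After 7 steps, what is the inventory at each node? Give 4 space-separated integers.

Step 1: demand=3,sold=3 ship[2->3]=3 ship[1->2]=2 ship[0->1]=2 prod=3 -> inv=[9 4 2 4]
Step 2: demand=3,sold=3 ship[2->3]=2 ship[1->2]=2 ship[0->1]=2 prod=3 -> inv=[10 4 2 3]
Step 3: demand=3,sold=3 ship[2->3]=2 ship[1->2]=2 ship[0->1]=2 prod=3 -> inv=[11 4 2 2]
Step 4: demand=3,sold=2 ship[2->3]=2 ship[1->2]=2 ship[0->1]=2 prod=3 -> inv=[12 4 2 2]
Step 5: demand=3,sold=2 ship[2->3]=2 ship[1->2]=2 ship[0->1]=2 prod=3 -> inv=[13 4 2 2]
Step 6: demand=3,sold=2 ship[2->3]=2 ship[1->2]=2 ship[0->1]=2 prod=3 -> inv=[14 4 2 2]
Step 7: demand=3,sold=2 ship[2->3]=2 ship[1->2]=2 ship[0->1]=2 prod=3 -> inv=[15 4 2 2]

15 4 2 2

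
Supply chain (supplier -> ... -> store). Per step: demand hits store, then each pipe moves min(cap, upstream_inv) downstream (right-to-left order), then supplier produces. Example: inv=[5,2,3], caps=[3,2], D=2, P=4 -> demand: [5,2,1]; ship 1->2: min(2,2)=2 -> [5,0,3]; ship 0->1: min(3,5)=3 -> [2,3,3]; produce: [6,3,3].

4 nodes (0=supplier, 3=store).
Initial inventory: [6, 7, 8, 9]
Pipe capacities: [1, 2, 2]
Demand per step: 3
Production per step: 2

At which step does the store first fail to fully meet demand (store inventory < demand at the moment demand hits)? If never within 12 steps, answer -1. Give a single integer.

Step 1: demand=3,sold=3 ship[2->3]=2 ship[1->2]=2 ship[0->1]=1 prod=2 -> [7 6 8 8]
Step 2: demand=3,sold=3 ship[2->3]=2 ship[1->2]=2 ship[0->1]=1 prod=2 -> [8 5 8 7]
Step 3: demand=3,sold=3 ship[2->3]=2 ship[1->2]=2 ship[0->1]=1 prod=2 -> [9 4 8 6]
Step 4: demand=3,sold=3 ship[2->3]=2 ship[1->2]=2 ship[0->1]=1 prod=2 -> [10 3 8 5]
Step 5: demand=3,sold=3 ship[2->3]=2 ship[1->2]=2 ship[0->1]=1 prod=2 -> [11 2 8 4]
Step 6: demand=3,sold=3 ship[2->3]=2 ship[1->2]=2 ship[0->1]=1 prod=2 -> [12 1 8 3]
Step 7: demand=3,sold=3 ship[2->3]=2 ship[1->2]=1 ship[0->1]=1 prod=2 -> [13 1 7 2]
Step 8: demand=3,sold=2 ship[2->3]=2 ship[1->2]=1 ship[0->1]=1 prod=2 -> [14 1 6 2]
Step 9: demand=3,sold=2 ship[2->3]=2 ship[1->2]=1 ship[0->1]=1 prod=2 -> [15 1 5 2]
Step 10: demand=3,sold=2 ship[2->3]=2 ship[1->2]=1 ship[0->1]=1 prod=2 -> [16 1 4 2]
Step 11: demand=3,sold=2 ship[2->3]=2 ship[1->2]=1 ship[0->1]=1 prod=2 -> [17 1 3 2]
Step 12: demand=3,sold=2 ship[2->3]=2 ship[1->2]=1 ship[0->1]=1 prod=2 -> [18 1 2 2]
First stockout at step 8

8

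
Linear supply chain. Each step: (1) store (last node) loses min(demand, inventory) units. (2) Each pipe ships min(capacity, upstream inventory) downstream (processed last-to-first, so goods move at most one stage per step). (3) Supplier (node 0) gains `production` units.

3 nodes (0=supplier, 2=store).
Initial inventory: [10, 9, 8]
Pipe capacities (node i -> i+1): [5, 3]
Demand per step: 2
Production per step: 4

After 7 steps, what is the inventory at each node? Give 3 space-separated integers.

Step 1: demand=2,sold=2 ship[1->2]=3 ship[0->1]=5 prod=4 -> inv=[9 11 9]
Step 2: demand=2,sold=2 ship[1->2]=3 ship[0->1]=5 prod=4 -> inv=[8 13 10]
Step 3: demand=2,sold=2 ship[1->2]=3 ship[0->1]=5 prod=4 -> inv=[7 15 11]
Step 4: demand=2,sold=2 ship[1->2]=3 ship[0->1]=5 prod=4 -> inv=[6 17 12]
Step 5: demand=2,sold=2 ship[1->2]=3 ship[0->1]=5 prod=4 -> inv=[5 19 13]
Step 6: demand=2,sold=2 ship[1->2]=3 ship[0->1]=5 prod=4 -> inv=[4 21 14]
Step 7: demand=2,sold=2 ship[1->2]=3 ship[0->1]=4 prod=4 -> inv=[4 22 15]

4 22 15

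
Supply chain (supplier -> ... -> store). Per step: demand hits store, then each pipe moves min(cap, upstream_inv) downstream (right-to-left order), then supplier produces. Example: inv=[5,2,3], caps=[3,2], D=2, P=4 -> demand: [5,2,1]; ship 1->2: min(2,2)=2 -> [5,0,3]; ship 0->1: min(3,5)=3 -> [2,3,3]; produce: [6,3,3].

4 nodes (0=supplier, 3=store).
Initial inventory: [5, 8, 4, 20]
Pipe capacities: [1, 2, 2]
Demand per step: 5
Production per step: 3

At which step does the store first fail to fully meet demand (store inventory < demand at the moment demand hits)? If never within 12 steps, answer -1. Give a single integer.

Step 1: demand=5,sold=5 ship[2->3]=2 ship[1->2]=2 ship[0->1]=1 prod=3 -> [7 7 4 17]
Step 2: demand=5,sold=5 ship[2->3]=2 ship[1->2]=2 ship[0->1]=1 prod=3 -> [9 6 4 14]
Step 3: demand=5,sold=5 ship[2->3]=2 ship[1->2]=2 ship[0->1]=1 prod=3 -> [11 5 4 11]
Step 4: demand=5,sold=5 ship[2->3]=2 ship[1->2]=2 ship[0->1]=1 prod=3 -> [13 4 4 8]
Step 5: demand=5,sold=5 ship[2->3]=2 ship[1->2]=2 ship[0->1]=1 prod=3 -> [15 3 4 5]
Step 6: demand=5,sold=5 ship[2->3]=2 ship[1->2]=2 ship[0->1]=1 prod=3 -> [17 2 4 2]
Step 7: demand=5,sold=2 ship[2->3]=2 ship[1->2]=2 ship[0->1]=1 prod=3 -> [19 1 4 2]
Step 8: demand=5,sold=2 ship[2->3]=2 ship[1->2]=1 ship[0->1]=1 prod=3 -> [21 1 3 2]
Step 9: demand=5,sold=2 ship[2->3]=2 ship[1->2]=1 ship[0->1]=1 prod=3 -> [23 1 2 2]
Step 10: demand=5,sold=2 ship[2->3]=2 ship[1->2]=1 ship[0->1]=1 prod=3 -> [25 1 1 2]
Step 11: demand=5,sold=2 ship[2->3]=1 ship[1->2]=1 ship[0->1]=1 prod=3 -> [27 1 1 1]
Step 12: demand=5,sold=1 ship[2->3]=1 ship[1->2]=1 ship[0->1]=1 prod=3 -> [29 1 1 1]
First stockout at step 7

7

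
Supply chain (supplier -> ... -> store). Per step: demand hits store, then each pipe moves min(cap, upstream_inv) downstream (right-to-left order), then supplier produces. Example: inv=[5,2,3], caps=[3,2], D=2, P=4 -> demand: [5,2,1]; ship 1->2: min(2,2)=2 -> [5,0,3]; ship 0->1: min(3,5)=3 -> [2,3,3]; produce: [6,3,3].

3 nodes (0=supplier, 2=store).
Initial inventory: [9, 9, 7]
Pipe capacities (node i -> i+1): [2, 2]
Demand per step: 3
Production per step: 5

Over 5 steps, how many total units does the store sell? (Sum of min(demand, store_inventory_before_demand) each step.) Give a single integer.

Answer: 15

Derivation:
Step 1: sold=3 (running total=3) -> [12 9 6]
Step 2: sold=3 (running total=6) -> [15 9 5]
Step 3: sold=3 (running total=9) -> [18 9 4]
Step 4: sold=3 (running total=12) -> [21 9 3]
Step 5: sold=3 (running total=15) -> [24 9 2]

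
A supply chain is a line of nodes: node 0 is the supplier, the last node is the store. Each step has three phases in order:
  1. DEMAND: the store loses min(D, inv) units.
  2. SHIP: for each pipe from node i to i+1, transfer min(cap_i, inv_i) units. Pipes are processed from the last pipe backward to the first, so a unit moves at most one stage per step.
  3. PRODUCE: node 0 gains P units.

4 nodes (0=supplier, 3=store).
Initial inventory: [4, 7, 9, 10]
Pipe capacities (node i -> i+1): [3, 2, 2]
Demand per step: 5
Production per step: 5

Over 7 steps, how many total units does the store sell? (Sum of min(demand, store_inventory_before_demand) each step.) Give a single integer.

Answer: 22

Derivation:
Step 1: sold=5 (running total=5) -> [6 8 9 7]
Step 2: sold=5 (running total=10) -> [8 9 9 4]
Step 3: sold=4 (running total=14) -> [10 10 9 2]
Step 4: sold=2 (running total=16) -> [12 11 9 2]
Step 5: sold=2 (running total=18) -> [14 12 9 2]
Step 6: sold=2 (running total=20) -> [16 13 9 2]
Step 7: sold=2 (running total=22) -> [18 14 9 2]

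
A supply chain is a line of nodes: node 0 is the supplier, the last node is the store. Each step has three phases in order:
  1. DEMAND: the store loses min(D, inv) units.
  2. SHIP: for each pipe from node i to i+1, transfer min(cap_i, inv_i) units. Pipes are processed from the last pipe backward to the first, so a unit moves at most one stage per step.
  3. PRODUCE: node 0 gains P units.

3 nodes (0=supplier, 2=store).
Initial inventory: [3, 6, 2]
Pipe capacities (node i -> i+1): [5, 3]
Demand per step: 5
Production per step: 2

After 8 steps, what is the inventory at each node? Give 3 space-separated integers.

Step 1: demand=5,sold=2 ship[1->2]=3 ship[0->1]=3 prod=2 -> inv=[2 6 3]
Step 2: demand=5,sold=3 ship[1->2]=3 ship[0->1]=2 prod=2 -> inv=[2 5 3]
Step 3: demand=5,sold=3 ship[1->2]=3 ship[0->1]=2 prod=2 -> inv=[2 4 3]
Step 4: demand=5,sold=3 ship[1->2]=3 ship[0->1]=2 prod=2 -> inv=[2 3 3]
Step 5: demand=5,sold=3 ship[1->2]=3 ship[0->1]=2 prod=2 -> inv=[2 2 3]
Step 6: demand=5,sold=3 ship[1->2]=2 ship[0->1]=2 prod=2 -> inv=[2 2 2]
Step 7: demand=5,sold=2 ship[1->2]=2 ship[0->1]=2 prod=2 -> inv=[2 2 2]
Step 8: demand=5,sold=2 ship[1->2]=2 ship[0->1]=2 prod=2 -> inv=[2 2 2]

2 2 2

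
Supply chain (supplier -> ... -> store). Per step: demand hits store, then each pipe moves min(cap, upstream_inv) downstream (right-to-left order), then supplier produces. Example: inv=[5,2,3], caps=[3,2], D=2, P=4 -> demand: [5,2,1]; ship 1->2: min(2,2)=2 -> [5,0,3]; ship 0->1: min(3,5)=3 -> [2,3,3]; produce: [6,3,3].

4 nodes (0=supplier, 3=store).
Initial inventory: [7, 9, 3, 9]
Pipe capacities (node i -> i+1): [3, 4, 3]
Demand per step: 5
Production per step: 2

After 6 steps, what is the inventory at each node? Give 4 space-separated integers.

Step 1: demand=5,sold=5 ship[2->3]=3 ship[1->2]=4 ship[0->1]=3 prod=2 -> inv=[6 8 4 7]
Step 2: demand=5,sold=5 ship[2->3]=3 ship[1->2]=4 ship[0->1]=3 prod=2 -> inv=[5 7 5 5]
Step 3: demand=5,sold=5 ship[2->3]=3 ship[1->2]=4 ship[0->1]=3 prod=2 -> inv=[4 6 6 3]
Step 4: demand=5,sold=3 ship[2->3]=3 ship[1->2]=4 ship[0->1]=3 prod=2 -> inv=[3 5 7 3]
Step 5: demand=5,sold=3 ship[2->3]=3 ship[1->2]=4 ship[0->1]=3 prod=2 -> inv=[2 4 8 3]
Step 6: demand=5,sold=3 ship[2->3]=3 ship[1->2]=4 ship[0->1]=2 prod=2 -> inv=[2 2 9 3]

2 2 9 3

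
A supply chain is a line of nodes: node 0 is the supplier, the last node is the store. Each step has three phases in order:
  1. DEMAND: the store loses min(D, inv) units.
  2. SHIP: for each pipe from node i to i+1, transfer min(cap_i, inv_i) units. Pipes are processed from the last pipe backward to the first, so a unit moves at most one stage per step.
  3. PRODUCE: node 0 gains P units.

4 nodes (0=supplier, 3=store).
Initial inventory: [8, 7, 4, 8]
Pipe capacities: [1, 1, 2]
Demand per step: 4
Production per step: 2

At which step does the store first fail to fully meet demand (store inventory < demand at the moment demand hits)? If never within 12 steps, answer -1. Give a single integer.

Step 1: demand=4,sold=4 ship[2->3]=2 ship[1->2]=1 ship[0->1]=1 prod=2 -> [9 7 3 6]
Step 2: demand=4,sold=4 ship[2->3]=2 ship[1->2]=1 ship[0->1]=1 prod=2 -> [10 7 2 4]
Step 3: demand=4,sold=4 ship[2->3]=2 ship[1->2]=1 ship[0->1]=1 prod=2 -> [11 7 1 2]
Step 4: demand=4,sold=2 ship[2->3]=1 ship[1->2]=1 ship[0->1]=1 prod=2 -> [12 7 1 1]
Step 5: demand=4,sold=1 ship[2->3]=1 ship[1->2]=1 ship[0->1]=1 prod=2 -> [13 7 1 1]
Step 6: demand=4,sold=1 ship[2->3]=1 ship[1->2]=1 ship[0->1]=1 prod=2 -> [14 7 1 1]
Step 7: demand=4,sold=1 ship[2->3]=1 ship[1->2]=1 ship[0->1]=1 prod=2 -> [15 7 1 1]
Step 8: demand=4,sold=1 ship[2->3]=1 ship[1->2]=1 ship[0->1]=1 prod=2 -> [16 7 1 1]
Step 9: demand=4,sold=1 ship[2->3]=1 ship[1->2]=1 ship[0->1]=1 prod=2 -> [17 7 1 1]
Step 10: demand=4,sold=1 ship[2->3]=1 ship[1->2]=1 ship[0->1]=1 prod=2 -> [18 7 1 1]
Step 11: demand=4,sold=1 ship[2->3]=1 ship[1->2]=1 ship[0->1]=1 prod=2 -> [19 7 1 1]
Step 12: demand=4,sold=1 ship[2->3]=1 ship[1->2]=1 ship[0->1]=1 prod=2 -> [20 7 1 1]
First stockout at step 4

4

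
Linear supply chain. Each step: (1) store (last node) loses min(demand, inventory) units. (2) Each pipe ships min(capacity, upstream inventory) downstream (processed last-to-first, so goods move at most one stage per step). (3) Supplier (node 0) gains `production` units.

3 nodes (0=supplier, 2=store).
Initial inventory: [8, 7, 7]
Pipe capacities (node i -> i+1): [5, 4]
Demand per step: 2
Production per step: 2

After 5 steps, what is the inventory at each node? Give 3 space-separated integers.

Step 1: demand=2,sold=2 ship[1->2]=4 ship[0->1]=5 prod=2 -> inv=[5 8 9]
Step 2: demand=2,sold=2 ship[1->2]=4 ship[0->1]=5 prod=2 -> inv=[2 9 11]
Step 3: demand=2,sold=2 ship[1->2]=4 ship[0->1]=2 prod=2 -> inv=[2 7 13]
Step 4: demand=2,sold=2 ship[1->2]=4 ship[0->1]=2 prod=2 -> inv=[2 5 15]
Step 5: demand=2,sold=2 ship[1->2]=4 ship[0->1]=2 prod=2 -> inv=[2 3 17]

2 3 17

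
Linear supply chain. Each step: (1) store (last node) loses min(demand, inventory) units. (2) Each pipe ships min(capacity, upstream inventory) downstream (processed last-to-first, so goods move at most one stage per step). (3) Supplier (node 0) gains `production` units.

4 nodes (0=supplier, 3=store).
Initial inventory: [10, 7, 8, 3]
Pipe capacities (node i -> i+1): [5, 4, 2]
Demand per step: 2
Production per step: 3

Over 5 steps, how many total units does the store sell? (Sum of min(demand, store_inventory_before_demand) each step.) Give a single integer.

Step 1: sold=2 (running total=2) -> [8 8 10 3]
Step 2: sold=2 (running total=4) -> [6 9 12 3]
Step 3: sold=2 (running total=6) -> [4 10 14 3]
Step 4: sold=2 (running total=8) -> [3 10 16 3]
Step 5: sold=2 (running total=10) -> [3 9 18 3]

Answer: 10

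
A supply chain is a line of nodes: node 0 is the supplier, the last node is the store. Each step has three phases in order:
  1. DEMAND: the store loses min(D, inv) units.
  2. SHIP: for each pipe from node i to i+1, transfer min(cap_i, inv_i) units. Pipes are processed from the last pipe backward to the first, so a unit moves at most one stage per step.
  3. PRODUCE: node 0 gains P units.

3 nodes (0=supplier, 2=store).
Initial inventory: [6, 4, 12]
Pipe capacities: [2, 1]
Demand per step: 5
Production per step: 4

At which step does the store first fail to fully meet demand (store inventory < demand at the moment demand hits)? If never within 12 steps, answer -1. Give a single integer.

Step 1: demand=5,sold=5 ship[1->2]=1 ship[0->1]=2 prod=4 -> [8 5 8]
Step 2: demand=5,sold=5 ship[1->2]=1 ship[0->1]=2 prod=4 -> [10 6 4]
Step 3: demand=5,sold=4 ship[1->2]=1 ship[0->1]=2 prod=4 -> [12 7 1]
Step 4: demand=5,sold=1 ship[1->2]=1 ship[0->1]=2 prod=4 -> [14 8 1]
Step 5: demand=5,sold=1 ship[1->2]=1 ship[0->1]=2 prod=4 -> [16 9 1]
Step 6: demand=5,sold=1 ship[1->2]=1 ship[0->1]=2 prod=4 -> [18 10 1]
Step 7: demand=5,sold=1 ship[1->2]=1 ship[0->1]=2 prod=4 -> [20 11 1]
Step 8: demand=5,sold=1 ship[1->2]=1 ship[0->1]=2 prod=4 -> [22 12 1]
Step 9: demand=5,sold=1 ship[1->2]=1 ship[0->1]=2 prod=4 -> [24 13 1]
Step 10: demand=5,sold=1 ship[1->2]=1 ship[0->1]=2 prod=4 -> [26 14 1]
Step 11: demand=5,sold=1 ship[1->2]=1 ship[0->1]=2 prod=4 -> [28 15 1]
Step 12: demand=5,sold=1 ship[1->2]=1 ship[0->1]=2 prod=4 -> [30 16 1]
First stockout at step 3

3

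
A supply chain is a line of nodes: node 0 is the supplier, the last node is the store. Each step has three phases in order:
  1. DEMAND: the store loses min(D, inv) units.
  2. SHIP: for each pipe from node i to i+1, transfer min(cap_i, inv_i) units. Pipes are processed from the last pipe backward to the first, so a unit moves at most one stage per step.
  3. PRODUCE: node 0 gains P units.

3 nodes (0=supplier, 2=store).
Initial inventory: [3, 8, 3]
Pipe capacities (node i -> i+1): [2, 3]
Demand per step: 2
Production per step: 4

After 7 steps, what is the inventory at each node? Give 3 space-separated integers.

Step 1: demand=2,sold=2 ship[1->2]=3 ship[0->1]=2 prod=4 -> inv=[5 7 4]
Step 2: demand=2,sold=2 ship[1->2]=3 ship[0->1]=2 prod=4 -> inv=[7 6 5]
Step 3: demand=2,sold=2 ship[1->2]=3 ship[0->1]=2 prod=4 -> inv=[9 5 6]
Step 4: demand=2,sold=2 ship[1->2]=3 ship[0->1]=2 prod=4 -> inv=[11 4 7]
Step 5: demand=2,sold=2 ship[1->2]=3 ship[0->1]=2 prod=4 -> inv=[13 3 8]
Step 6: demand=2,sold=2 ship[1->2]=3 ship[0->1]=2 prod=4 -> inv=[15 2 9]
Step 7: demand=2,sold=2 ship[1->2]=2 ship[0->1]=2 prod=4 -> inv=[17 2 9]

17 2 9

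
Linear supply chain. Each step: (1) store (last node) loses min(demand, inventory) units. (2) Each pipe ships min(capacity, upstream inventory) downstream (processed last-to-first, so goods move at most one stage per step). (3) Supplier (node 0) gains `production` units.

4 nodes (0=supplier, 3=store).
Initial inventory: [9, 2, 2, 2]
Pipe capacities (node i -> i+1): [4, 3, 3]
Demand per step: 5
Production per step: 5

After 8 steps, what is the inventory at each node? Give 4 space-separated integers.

Step 1: demand=5,sold=2 ship[2->3]=2 ship[1->2]=2 ship[0->1]=4 prod=5 -> inv=[10 4 2 2]
Step 2: demand=5,sold=2 ship[2->3]=2 ship[1->2]=3 ship[0->1]=4 prod=5 -> inv=[11 5 3 2]
Step 3: demand=5,sold=2 ship[2->3]=3 ship[1->2]=3 ship[0->1]=4 prod=5 -> inv=[12 6 3 3]
Step 4: demand=5,sold=3 ship[2->3]=3 ship[1->2]=3 ship[0->1]=4 prod=5 -> inv=[13 7 3 3]
Step 5: demand=5,sold=3 ship[2->3]=3 ship[1->2]=3 ship[0->1]=4 prod=5 -> inv=[14 8 3 3]
Step 6: demand=5,sold=3 ship[2->3]=3 ship[1->2]=3 ship[0->1]=4 prod=5 -> inv=[15 9 3 3]
Step 7: demand=5,sold=3 ship[2->3]=3 ship[1->2]=3 ship[0->1]=4 prod=5 -> inv=[16 10 3 3]
Step 8: demand=5,sold=3 ship[2->3]=3 ship[1->2]=3 ship[0->1]=4 prod=5 -> inv=[17 11 3 3]

17 11 3 3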